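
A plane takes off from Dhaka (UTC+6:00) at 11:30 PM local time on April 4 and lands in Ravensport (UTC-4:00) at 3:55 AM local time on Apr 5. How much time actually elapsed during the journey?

14 hours 25 minutes

Departure in UTC: 11:30 PM − 6:00 = 5:30 PM on Apr 4.
Arrival in UTC: 3:55 AM + 4:00 = 7:55 AM on Apr 5.
Elapsed = 7:55 AM − 5:30 PM (+1 day) = 14 hours 25 minutes.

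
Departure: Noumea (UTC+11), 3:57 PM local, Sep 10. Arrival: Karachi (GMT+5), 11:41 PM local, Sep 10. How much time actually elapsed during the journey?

Departure in UTC: 3:57 PM − 11:00 = 4:57 AM on Sep 10.
Arrival in UTC: 11:41 PM − 5:00 = 6:41 PM on Sep 10.
Elapsed = 6:41 PM − 4:57 AM = 13 hours 44 minutes.

13 hours 44 minutes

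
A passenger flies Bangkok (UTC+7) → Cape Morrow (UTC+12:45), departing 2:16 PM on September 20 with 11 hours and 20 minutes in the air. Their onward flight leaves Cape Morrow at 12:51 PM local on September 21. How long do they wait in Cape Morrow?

5 hours 30 minutes

Convert departure to UTC: 2:16 PM − 7:00 = 7:16 AM UTC on Sep 20.
Add 11 hours 20 minutes flight time → 6:36 PM UTC.
Cape Morrow is UTC+12:45, so local arrival = 6:36 PM + 12:45 = 7:21 AM on Sep 21.
Layover = 12:51 PM − 7:21 AM = 5 hours 30 minutes.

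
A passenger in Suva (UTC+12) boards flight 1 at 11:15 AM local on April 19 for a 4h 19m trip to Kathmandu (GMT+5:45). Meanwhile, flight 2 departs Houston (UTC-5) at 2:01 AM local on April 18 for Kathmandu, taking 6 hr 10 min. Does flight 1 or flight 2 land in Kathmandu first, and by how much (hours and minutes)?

Flight 1 in UTC: 11:15 AM − 12:00 = 11:15 PM on Apr 18.
+4 hours and 19 minutes → arrive 3:34 AM UTC on Apr 19.
Flight 2 in UTC: 2:01 AM + 5:00 = 7:01 AM on Apr 18.
+6 hours and 10 minutes → arrive 1:11 PM UTC on Apr 18.
Flight 2 lands earlier by 14 hours 23 minutes.

the second, by 14 hours 23 minutes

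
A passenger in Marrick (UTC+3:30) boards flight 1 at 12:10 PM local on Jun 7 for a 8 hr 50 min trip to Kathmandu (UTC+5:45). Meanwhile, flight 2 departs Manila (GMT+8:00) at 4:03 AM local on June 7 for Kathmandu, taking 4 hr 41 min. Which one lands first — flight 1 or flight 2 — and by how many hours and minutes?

Flight 1 in UTC: 12:10 PM − 3:30 = 8:40 AM on Jun 7.
+8 hours 50 minutes → arrive 5:30 PM UTC on Jun 7.
Flight 2 in UTC: 4:03 AM − 8:00 = 8:03 PM on Jun 6.
+4 hours and 41 minutes → arrive 12:44 AM UTC on Jun 7.
Flight 2 lands earlier by 16 hours 46 minutes.

the second, by 16 hours 46 minutes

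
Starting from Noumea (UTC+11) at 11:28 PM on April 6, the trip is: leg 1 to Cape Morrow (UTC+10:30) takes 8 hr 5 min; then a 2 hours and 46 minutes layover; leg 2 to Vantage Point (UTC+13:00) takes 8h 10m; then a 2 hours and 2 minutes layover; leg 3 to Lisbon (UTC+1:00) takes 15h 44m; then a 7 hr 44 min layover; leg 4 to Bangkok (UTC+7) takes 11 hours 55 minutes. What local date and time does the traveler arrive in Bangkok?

Convert departure to UTC: 11:28 PM − 11:00 = 12:28 PM UTC on Apr 6.
Add 8 hours and 5 minutes leg 1 → 8:33 PM UTC.
Add 2 hours 46 minutes layover in Cape Morrow → 11:19 PM UTC.
Add 8 hours 10 minutes leg 2 → 7:29 AM UTC (Apr 7).
Add 2 hours and 2 minutes layover in Vantage Point → 9:31 AM UTC.
Add 15 hours 44 minutes leg 3 → 1:15 AM UTC (Apr 8).
Add 7 hours and 44 minutes layover in Lisbon → 8:59 AM UTC.
Add 11 hours and 55 minutes leg 4 → 8:54 PM UTC.
Bangkok is UTC+7:00, so local arrival = 8:54 PM + 7:00 = 3:54 AM on Apr 9.

3:54 AM on April 9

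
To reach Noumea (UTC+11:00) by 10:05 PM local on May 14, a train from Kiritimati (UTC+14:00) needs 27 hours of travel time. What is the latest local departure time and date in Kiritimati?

10:05 PM on May 13

Target arrival in UTC: 10:05 PM − 11:00 = 11:05 AM on May 14.
Subtract 27 hours → departure 8:05 AM UTC on May 13.
Kiritimati is UTC+14:00: 8:05 AM + 14:00 = 10:05 PM on May 13.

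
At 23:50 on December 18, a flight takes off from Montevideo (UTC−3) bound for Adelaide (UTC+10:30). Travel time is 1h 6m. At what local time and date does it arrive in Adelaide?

14:26 on December 19

Adelaide is 13:30 ahead of Montevideo.
After 1 hour 6 minutes it is 00:56 (Dec 19) in Montevideo.
Shift by the zone difference: 00:56 + 13:30 = 14:26 on Dec 19 in Adelaide.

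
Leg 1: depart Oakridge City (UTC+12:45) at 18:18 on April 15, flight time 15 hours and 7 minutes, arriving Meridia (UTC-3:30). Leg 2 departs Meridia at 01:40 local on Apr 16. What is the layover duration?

8 hours 30 minutes

Convert departure to UTC: 18:18 − 12:45 = 05:33 UTC on Apr 15.
Add 15 hours and 7 minutes flight time → 20:40 UTC.
Meridia is UTC−3:30, so local arrival = 20:40 − 3:30 = 17:10 on Apr 15.
Layover = 01:40 − 17:10 (+1 day) = 8 hours 30 minutes.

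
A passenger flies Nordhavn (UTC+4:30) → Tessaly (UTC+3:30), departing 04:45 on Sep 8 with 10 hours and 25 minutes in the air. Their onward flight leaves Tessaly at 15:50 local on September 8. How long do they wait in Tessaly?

Convert departure to UTC: 04:45 − 4:30 = 00:15 UTC on Sep 8.
Add 10 hours and 25 minutes flight time → 10:40 UTC.
Tessaly is UTC+3:30, so local arrival = 10:40 + 3:30 = 14:10 on Sep 8.
Layover = 15:50 − 14:10 = 1 hour 40 minutes.

1 hour 40 minutes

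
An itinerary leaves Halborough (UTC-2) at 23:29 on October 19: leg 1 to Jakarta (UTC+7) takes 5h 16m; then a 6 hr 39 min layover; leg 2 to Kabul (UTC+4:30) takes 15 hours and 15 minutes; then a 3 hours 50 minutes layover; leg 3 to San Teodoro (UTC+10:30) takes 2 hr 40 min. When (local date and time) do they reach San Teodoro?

21:39 on October 21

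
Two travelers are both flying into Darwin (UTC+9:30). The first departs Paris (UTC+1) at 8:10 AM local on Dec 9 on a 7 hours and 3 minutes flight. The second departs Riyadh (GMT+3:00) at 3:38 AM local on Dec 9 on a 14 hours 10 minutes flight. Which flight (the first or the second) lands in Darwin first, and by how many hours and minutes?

Flight 1 in UTC: 8:10 AM − 1:00 = 7:10 AM on Dec 9.
+7 hours and 3 minutes → arrive 2:13 PM UTC on Dec 9.
Flight 2 in UTC: 3:38 AM − 3:00 = 12:38 AM on Dec 9.
+14 hours and 10 minutes → arrive 2:48 PM UTC on Dec 9.
Flight 1 lands earlier by 35 minutes.

the first, by 35 minutes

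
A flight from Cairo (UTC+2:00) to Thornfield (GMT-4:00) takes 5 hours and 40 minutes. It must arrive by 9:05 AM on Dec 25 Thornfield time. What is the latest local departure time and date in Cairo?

Target arrival in UTC: 9:05 AM + 4:00 = 1:05 PM on Dec 25.
Subtract 5 hours and 40 minutes → departure 7:25 AM UTC on Dec 25.
Cairo is UTC+2:00: 7:25 AM + 2:00 = 9:25 AM on Dec 25.

9:25 AM on December 25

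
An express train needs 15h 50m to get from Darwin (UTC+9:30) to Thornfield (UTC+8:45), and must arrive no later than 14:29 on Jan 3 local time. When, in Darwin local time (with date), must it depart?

23:24 on Jan 2

Target arrival in UTC: 14:29 − 8:45 = 05:44 on Jan 3.
Subtract 15 hours 50 minutes → departure 13:54 UTC on Jan 2.
Darwin is UTC+9:30: 13:54 + 9:30 = 23:24 on Jan 2.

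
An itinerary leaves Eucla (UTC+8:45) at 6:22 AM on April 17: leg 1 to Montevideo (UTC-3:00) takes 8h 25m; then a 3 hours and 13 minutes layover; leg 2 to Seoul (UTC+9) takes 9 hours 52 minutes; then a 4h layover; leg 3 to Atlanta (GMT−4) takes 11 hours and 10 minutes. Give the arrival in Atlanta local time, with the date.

Convert departure to UTC: 6:22 AM − 8:45 = 9:37 PM UTC on Apr 16.
Add 8 hours 25 minutes leg 1 → 6:02 AM UTC (Apr 17).
Add 3 hours 13 minutes layover in Montevideo → 9:15 AM UTC.
Add 9 hours 52 minutes leg 2 → 7:07 PM UTC.
Add 4 hours layover in Seoul → 11:07 PM UTC.
Add 11 hours 10 minutes leg 3 → 10:17 AM UTC (Apr 18).
Atlanta is UTC−4:00, so local arrival = 10:17 AM − 4:00 = 6:17 AM on Apr 18.

6:17 AM on April 18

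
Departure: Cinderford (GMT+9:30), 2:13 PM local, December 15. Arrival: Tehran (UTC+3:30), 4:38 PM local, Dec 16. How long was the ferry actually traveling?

32 hours 25 minutes

Tehran is 6:00 behind Cinderford.
Clock-face elapsed time (ignoring zones) is 26 hours 25 minutes.
Actual elapsed = 26 hours 25 minutes + 6:00 = 32 hours 25 minutes.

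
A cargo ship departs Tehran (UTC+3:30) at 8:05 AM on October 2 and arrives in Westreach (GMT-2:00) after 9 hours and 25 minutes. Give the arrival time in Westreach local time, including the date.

Westreach is 5:30 behind Tehran.
After 9 hours 25 minutes it is 5:30 PM in Tehran.
Shift by the zone difference: 5:30 PM − 5:30 = 12:00 PM on Oct 2 in Westreach.

12:00 PM on October 2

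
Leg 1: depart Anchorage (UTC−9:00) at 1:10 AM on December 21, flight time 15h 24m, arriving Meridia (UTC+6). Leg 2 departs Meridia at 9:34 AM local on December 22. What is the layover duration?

2 hours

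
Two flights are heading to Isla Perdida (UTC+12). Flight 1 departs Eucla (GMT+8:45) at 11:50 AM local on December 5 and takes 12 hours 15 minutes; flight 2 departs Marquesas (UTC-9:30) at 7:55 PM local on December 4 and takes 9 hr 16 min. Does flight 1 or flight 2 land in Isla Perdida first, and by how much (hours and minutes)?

the second, by 39 minutes

Flight 1 in UTC: 11:50 AM − 8:45 = 3:05 AM on Dec 5.
+12 hours 15 minutes → arrive 3:20 PM UTC on Dec 5.
Flight 2 in UTC: 7:55 PM + 9:30 = 5:25 AM on Dec 5.
+9 hours 16 minutes → arrive 2:41 PM UTC on Dec 5.
Flight 2 lands earlier by 39 minutes.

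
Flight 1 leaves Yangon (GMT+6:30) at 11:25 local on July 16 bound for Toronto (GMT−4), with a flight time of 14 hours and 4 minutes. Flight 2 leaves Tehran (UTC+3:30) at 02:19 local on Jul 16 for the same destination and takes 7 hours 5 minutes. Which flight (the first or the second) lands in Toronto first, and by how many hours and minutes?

Flight 1 in UTC: 11:25 − 6:30 = 04:55 on Jul 16.
+14 hours 4 minutes → arrive 18:59 UTC on Jul 16.
Flight 2 in UTC: 02:19 − 3:30 = 22:49 on Jul 15.
+7 hours 5 minutes → arrive 05:54 UTC on Jul 16.
Flight 2 lands earlier by 13 hours 5 minutes.

the second, by 13 hours 5 minutes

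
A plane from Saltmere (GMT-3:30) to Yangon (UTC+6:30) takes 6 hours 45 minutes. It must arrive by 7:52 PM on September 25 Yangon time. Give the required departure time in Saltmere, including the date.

Target arrival in UTC: 7:52 PM − 6:30 = 1:22 PM on Sep 25.
Subtract 6 hours 45 minutes → departure 6:37 AM UTC on Sep 25.
Saltmere is UTC−3:30: 6:37 AM − 3:30 = 3:07 AM on Sep 25.

3:07 AM on September 25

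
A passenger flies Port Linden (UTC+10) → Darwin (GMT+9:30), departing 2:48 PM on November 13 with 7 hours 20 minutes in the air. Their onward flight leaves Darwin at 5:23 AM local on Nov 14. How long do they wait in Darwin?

Convert departure to UTC: 2:48 PM − 10:00 = 4:48 AM UTC on Nov 13.
Add 7 hours and 20 minutes flight time → 12:08 PM UTC.
Darwin is UTC+9:30, so local arrival = 12:08 PM + 9:30 = 9:38 PM on Nov 13.
Layover = 5:23 AM − 9:38 PM (+1 day) = 7 hours 45 minutes.

7 hours 45 minutes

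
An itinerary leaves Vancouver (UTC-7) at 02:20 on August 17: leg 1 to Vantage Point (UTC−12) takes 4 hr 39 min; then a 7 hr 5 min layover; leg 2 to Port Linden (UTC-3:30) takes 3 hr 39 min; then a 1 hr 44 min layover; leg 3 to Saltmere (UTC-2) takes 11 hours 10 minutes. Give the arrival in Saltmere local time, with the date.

11:37 on August 18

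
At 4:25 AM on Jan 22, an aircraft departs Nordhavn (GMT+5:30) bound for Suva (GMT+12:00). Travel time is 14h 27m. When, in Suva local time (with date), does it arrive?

1:22 AM on Jan 23

Convert departure to UTC: 4:25 AM − 5:30 = 10:55 PM UTC on Jan 21.
Add 14 hours 27 minutes travel time → 1:22 PM UTC (Jan 22).
Suva is UTC+12:00, so local arrival = 1:22 PM + 12:00 = 1:22 AM on Jan 23.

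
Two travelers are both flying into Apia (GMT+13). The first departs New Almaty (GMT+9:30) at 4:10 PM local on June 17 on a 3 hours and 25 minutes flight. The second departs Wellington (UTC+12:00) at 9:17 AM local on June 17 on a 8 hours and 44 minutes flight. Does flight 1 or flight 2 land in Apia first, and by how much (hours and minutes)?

the second, by 4 hours 4 minutes

Flight 1 in UTC: 4:10 PM − 9:30 = 6:40 AM on Jun 17.
+3 hours 25 minutes → arrive 10:05 AM UTC on Jun 17.
Flight 2 in UTC: 9:17 AM − 12:00 = 9:17 PM on Jun 16.
+8 hours 44 minutes → arrive 6:01 AM UTC on Jun 17.
Flight 2 lands earlier by 4 hours 4 minutes.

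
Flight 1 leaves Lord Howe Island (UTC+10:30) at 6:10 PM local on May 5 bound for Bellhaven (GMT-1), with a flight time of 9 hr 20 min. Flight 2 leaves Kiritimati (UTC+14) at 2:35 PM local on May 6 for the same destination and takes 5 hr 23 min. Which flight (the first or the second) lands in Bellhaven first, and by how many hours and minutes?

the first, by 12 hours 58 minutes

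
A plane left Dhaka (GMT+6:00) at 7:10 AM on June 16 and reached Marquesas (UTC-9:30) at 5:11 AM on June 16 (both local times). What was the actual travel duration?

13 hours 31 minutes

Departure in UTC: 7:10 AM − 6:00 = 1:10 AM on Jun 16.
Arrival in UTC: 5:11 AM + 9:30 = 2:41 PM on Jun 16.
Elapsed = 2:41 PM − 1:10 AM = 13 hours 31 minutes.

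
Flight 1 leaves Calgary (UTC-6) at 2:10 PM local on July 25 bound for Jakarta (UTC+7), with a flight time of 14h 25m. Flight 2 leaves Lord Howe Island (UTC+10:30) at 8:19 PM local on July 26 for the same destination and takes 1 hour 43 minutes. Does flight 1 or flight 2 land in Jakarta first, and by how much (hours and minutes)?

Flight 1 in UTC: 2:10 PM + 6:00 = 8:10 PM on Jul 25.
+14 hours 25 minutes → arrive 10:35 AM UTC on Jul 26.
Flight 2 in UTC: 8:19 PM − 10:30 = 9:49 AM on Jul 26.
+1 hour and 43 minutes → arrive 11:32 AM UTC on Jul 26.
Flight 1 lands earlier by 57 minutes.

the first, by 57 minutes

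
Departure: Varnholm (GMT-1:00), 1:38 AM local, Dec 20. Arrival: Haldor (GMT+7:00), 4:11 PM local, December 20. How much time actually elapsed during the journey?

6 hours 33 minutes

Departure in UTC: 1:38 AM + 1:00 = 2:38 AM on Dec 20.
Arrival in UTC: 4:11 PM − 7:00 = 9:11 AM on Dec 20.
Elapsed = 9:11 AM − 2:38 AM = 6 hours 33 minutes.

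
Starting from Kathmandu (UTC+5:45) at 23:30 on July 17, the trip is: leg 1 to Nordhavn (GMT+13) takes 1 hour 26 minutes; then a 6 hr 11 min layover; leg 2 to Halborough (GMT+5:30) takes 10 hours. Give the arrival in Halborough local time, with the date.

16:52 on July 18

Convert departure to UTC: 23:30 − 5:45 = 17:45 UTC on Jul 17.
Add 1 hour 26 minutes leg 1 → 19:11 UTC.
Add 6 hours 11 minutes layover in Nordhavn → 01:22 UTC (Jul 18).
Add 10 hours leg 2 → 11:22 UTC.
Halborough is UTC+5:30, so local arrival = 11:22 + 5:30 = 16:52 on Jul 18.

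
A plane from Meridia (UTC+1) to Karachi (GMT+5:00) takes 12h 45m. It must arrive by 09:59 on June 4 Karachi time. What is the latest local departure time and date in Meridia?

Target arrival in UTC: 09:59 − 5:00 = 04:59 on Jun 4.
Subtract 12 hours and 45 minutes → departure 16:14 UTC on Jun 3.
Meridia is UTC+1:00: 16:14 + 1:00 = 17:14 on Jun 3.

17:14 on June 3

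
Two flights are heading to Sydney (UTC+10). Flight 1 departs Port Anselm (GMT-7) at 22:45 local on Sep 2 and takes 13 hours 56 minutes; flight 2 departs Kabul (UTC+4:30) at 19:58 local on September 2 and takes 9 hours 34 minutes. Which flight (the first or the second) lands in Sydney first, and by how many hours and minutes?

the second, by 18 hours 39 minutes

Flight 1 in UTC: 22:45 + 7:00 = 05:45 on Sep 3.
+13 hours 56 minutes → arrive 19:41 UTC on Sep 3.
Flight 2 in UTC: 19:58 − 4:30 = 15:28 on Sep 2.
+9 hours and 34 minutes → arrive 01:02 UTC on Sep 3.
Flight 2 lands earlier by 18 hours 39 minutes.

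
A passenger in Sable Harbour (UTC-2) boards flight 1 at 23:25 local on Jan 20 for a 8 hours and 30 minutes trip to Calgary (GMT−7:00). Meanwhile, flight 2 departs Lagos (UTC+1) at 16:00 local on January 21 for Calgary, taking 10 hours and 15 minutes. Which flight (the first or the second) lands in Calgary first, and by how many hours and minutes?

Flight 1 in UTC: 23:25 + 2:00 = 01:25 on Jan 21.
+8 hours 30 minutes → arrive 09:55 UTC on Jan 21.
Flight 2 in UTC: 16:00 − 1:00 = 15:00 on Jan 21.
+10 hours 15 minutes → arrive 01:15 UTC on Jan 22.
Flight 1 lands earlier by 15 hours 20 minutes.

the first, by 15 hours 20 minutes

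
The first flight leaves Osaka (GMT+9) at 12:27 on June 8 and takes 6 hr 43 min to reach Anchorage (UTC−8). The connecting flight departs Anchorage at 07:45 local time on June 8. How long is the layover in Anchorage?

5 hours 35 minutes

Convert departure to UTC: 12:27 − 9:00 = 03:27 UTC on Jun 8.
Add 6 hours and 43 minutes flight time → 10:10 UTC.
Anchorage is UTC−8:00, so local arrival = 10:10 − 8:00 = 02:10 on Jun 8.
Layover = 07:45 − 02:10 = 5 hours 35 minutes.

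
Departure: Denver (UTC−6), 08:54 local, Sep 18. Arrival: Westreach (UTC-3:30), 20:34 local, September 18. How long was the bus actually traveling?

Departure in UTC: 08:54 + 6:00 = 14:54 on Sep 18.
Arrival in UTC: 20:34 + 3:30 = 00:04 on Sep 19.
Elapsed = 00:04 − 14:54 (+1 day) = 9 hours 10 minutes.

9 hours 10 minutes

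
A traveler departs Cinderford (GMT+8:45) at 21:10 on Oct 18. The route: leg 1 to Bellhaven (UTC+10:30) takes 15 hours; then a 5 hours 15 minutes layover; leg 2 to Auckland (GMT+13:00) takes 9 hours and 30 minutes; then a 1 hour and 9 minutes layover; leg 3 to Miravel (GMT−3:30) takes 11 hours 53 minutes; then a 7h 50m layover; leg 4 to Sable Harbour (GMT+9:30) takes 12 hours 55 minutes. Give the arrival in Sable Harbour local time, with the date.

Convert departure to UTC: 21:10 − 8:45 = 12:25 UTC on Oct 18.
Add 15 hours leg 1 → 03:25 UTC (Oct 19).
Add 5 hours 15 minutes layover in Bellhaven → 08:40 UTC.
Add 9 hours and 30 minutes leg 2 → 18:10 UTC.
Add 1 hour 9 minutes layover in Auckland → 19:19 UTC.
Add 11 hours and 53 minutes leg 3 → 07:12 UTC (Oct 20).
Add 7 hours and 50 minutes layover in Miravel → 15:02 UTC.
Add 12 hours 55 minutes leg 4 → 03:57 UTC (Oct 21).
Sable Harbour is UTC+9:30, so local arrival = 03:57 + 9:30 = 13:27 on Oct 21.

13:27 on Oct 21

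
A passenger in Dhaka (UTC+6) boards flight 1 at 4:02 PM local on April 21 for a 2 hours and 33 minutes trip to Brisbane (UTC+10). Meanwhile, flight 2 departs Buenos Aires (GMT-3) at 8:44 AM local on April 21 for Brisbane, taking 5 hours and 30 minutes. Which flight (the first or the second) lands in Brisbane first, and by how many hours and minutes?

the first, by 4 hours 39 minutes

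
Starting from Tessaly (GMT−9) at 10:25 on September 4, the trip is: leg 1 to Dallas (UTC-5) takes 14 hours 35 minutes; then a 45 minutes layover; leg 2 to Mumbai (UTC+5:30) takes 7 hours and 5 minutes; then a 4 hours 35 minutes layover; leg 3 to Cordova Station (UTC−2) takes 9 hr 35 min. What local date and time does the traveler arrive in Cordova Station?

06:00 on September 6

Convert departure to UTC: 10:25 + 9:00 = 19:25 UTC on Sep 4.
Add 14 hours 35 minutes leg 1 → 10:00 UTC (Sep 5).
Add 45 minutes layover in Dallas → 10:45 UTC.
Add 7 hours 5 minutes leg 2 → 17:50 UTC.
Add 4 hours 35 minutes layover in Mumbai → 22:25 UTC.
Add 9 hours 35 minutes leg 3 → 08:00 UTC (Sep 6).
Cordova Station is UTC−2:00, so local arrival = 08:00 − 2:00 = 06:00 on Sep 6.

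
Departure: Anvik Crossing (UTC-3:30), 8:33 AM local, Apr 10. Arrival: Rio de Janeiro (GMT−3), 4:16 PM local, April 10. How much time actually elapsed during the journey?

Departure in UTC: 8:33 AM + 3:30 = 12:03 PM on Apr 10.
Arrival in UTC: 4:16 PM + 3:00 = 7:16 PM on Apr 10.
Elapsed = 7:16 PM − 12:03 PM = 7 hours 13 minutes.

7 hours 13 minutes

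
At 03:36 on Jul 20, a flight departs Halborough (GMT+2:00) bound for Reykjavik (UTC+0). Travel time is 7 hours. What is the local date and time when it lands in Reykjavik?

08:36 on July 20

Convert departure to UTC: 03:36 − 2:00 = 01:36 UTC on Jul 20.
Add 7 hours travel time → 08:36 UTC.
Reykjavik is UTC+0, so local arrival is the same: 08:36 on Jul 20.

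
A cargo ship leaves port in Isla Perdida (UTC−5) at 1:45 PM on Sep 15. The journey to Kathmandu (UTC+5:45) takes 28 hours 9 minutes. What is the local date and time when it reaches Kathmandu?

Convert departure to UTC: 1:45 PM + 5:00 = 6:45 PM UTC on Sep 15.
Add 28 hours and 9 minutes travel time → 10:54 PM UTC (Sep 16).
Kathmandu is UTC+5:45, so local arrival = 10:54 PM + 5:45 = 4:39 AM on Sep 17.

4:39 AM on September 17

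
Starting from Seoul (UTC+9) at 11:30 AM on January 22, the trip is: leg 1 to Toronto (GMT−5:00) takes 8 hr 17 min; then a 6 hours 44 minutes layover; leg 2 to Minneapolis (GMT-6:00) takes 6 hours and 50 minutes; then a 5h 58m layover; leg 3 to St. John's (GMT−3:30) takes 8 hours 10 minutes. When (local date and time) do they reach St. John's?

Convert departure to UTC: 11:30 AM − 9:00 = 2:30 AM UTC on Jan 22.
Add 8 hours and 17 minutes leg 1 → 10:47 AM UTC.
Add 6 hours and 44 minutes layover in Toronto → 5:31 PM UTC.
Add 6 hours and 50 minutes leg 2 → 12:21 AM UTC (Jan 23).
Add 5 hours 58 minutes layover in Minneapolis → 6:19 AM UTC.
Add 8 hours and 10 minutes leg 3 → 2:29 PM UTC.
St. John's is UTC−3:30, so local arrival = 2:29 PM − 3:30 = 10:59 AM on Jan 23.

10:59 AM on January 23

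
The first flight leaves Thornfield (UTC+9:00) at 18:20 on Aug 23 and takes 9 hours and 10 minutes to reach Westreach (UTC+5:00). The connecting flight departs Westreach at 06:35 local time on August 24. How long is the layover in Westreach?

7 hours 5 minutes

Convert departure to UTC: 18:20 − 9:00 = 09:20 UTC on Aug 23.
Add 9 hours and 10 minutes flight time → 18:30 UTC.
Westreach is UTC+5:00, so local arrival = 18:30 + 5:00 = 23:30 on Aug 23.
Layover = 06:35 − 23:30 (+1 day) = 7 hours 5 minutes.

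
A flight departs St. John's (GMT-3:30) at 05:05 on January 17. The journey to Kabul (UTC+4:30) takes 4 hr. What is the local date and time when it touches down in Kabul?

Convert departure to UTC: 05:05 + 3:30 = 08:35 UTC on Jan 17.
Add 4 hours travel time → 12:35 UTC.
Kabul is UTC+4:30, so local arrival = 12:35 + 4:30 = 17:05 on Jan 17.

17:05 on Jan 17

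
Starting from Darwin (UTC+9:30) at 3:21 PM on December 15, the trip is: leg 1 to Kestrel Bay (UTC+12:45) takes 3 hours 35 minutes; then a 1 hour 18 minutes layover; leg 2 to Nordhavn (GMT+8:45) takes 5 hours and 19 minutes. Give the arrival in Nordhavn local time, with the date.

12:48 AM on Dec 16

Convert departure to UTC: 3:21 PM − 9:30 = 5:51 AM UTC on Dec 15.
Add 3 hours 35 minutes leg 1 → 9:26 AM UTC.
Add 1 hour 18 minutes layover in Kestrel Bay → 10:44 AM UTC.
Add 5 hours and 19 minutes leg 2 → 4:03 PM UTC.
Nordhavn is UTC+8:45, so local arrival = 4:03 PM + 8:45 = 12:48 AM on Dec 16.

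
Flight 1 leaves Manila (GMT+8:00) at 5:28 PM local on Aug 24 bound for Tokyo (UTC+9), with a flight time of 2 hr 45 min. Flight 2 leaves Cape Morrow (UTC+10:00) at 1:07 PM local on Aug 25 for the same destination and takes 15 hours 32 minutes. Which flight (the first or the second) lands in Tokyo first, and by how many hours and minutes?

the first, by 30 hours 26 minutes

Flight 1 in UTC: 5:28 PM − 8:00 = 9:28 AM on Aug 24.
+2 hours 45 minutes → arrive 12:13 PM UTC on Aug 24.
Flight 2 in UTC: 1:07 PM − 10:00 = 3:07 AM on Aug 25.
+15 hours and 32 minutes → arrive 6:39 PM UTC on Aug 25.
Flight 1 lands earlier by 30 hours 26 minutes.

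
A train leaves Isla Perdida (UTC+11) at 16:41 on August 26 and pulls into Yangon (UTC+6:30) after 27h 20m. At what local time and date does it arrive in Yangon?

15:31 on Aug 27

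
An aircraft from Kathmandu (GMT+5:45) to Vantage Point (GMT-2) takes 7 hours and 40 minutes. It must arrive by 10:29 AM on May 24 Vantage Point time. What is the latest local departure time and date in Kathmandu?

10:34 AM on May 24

Target arrival in UTC: 10:29 AM + 2:00 = 12:29 PM on May 24.
Subtract 7 hours 40 minutes → departure 4:49 AM UTC on May 24.
Kathmandu is UTC+5:45: 4:49 AM + 5:45 = 10:34 AM on May 24.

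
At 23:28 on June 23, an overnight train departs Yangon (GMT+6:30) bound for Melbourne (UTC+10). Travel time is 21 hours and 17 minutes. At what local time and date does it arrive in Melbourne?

00:15 on Jun 25

Melbourne is 3:30 ahead of Yangon.
After 21 hours and 17 minutes it is 20:45 (Jun 24) in Yangon.
Shift by the zone difference: 20:45 + 3:30 = 00:15 on Jun 25 in Melbourne.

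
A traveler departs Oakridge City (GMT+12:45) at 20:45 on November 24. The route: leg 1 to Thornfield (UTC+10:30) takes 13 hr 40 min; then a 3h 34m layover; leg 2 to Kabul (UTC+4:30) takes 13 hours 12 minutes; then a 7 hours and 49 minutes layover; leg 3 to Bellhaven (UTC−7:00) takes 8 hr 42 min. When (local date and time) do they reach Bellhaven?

23:57 on November 25

Convert departure to UTC: 20:45 − 12:45 = 08:00 UTC on Nov 24.
Add 13 hours and 40 minutes leg 1 → 21:40 UTC.
Add 3 hours 34 minutes layover in Thornfield → 01:14 UTC (Nov 25).
Add 13 hours 12 minutes leg 2 → 14:26 UTC.
Add 7 hours 49 minutes layover in Kabul → 22:15 UTC.
Add 8 hours 42 minutes leg 3 → 06:57 UTC (Nov 26).
Bellhaven is UTC−7:00, so local arrival = 06:57 − 7:00 = 23:57 on Nov 25.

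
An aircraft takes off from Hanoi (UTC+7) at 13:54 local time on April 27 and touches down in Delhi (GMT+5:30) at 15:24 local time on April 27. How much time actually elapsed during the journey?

3 hours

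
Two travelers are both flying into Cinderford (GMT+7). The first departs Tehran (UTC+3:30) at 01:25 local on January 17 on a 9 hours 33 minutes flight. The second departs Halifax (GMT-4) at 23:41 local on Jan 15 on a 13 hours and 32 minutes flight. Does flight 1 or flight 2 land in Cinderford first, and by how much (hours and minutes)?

Flight 1 in UTC: 01:25 − 3:30 = 21:55 on Jan 16.
+9 hours and 33 minutes → arrive 07:28 UTC on Jan 17.
Flight 2 in UTC: 23:41 + 4:00 = 03:41 on Jan 16.
+13 hours and 32 minutes → arrive 17:13 UTC on Jan 16.
Flight 2 lands earlier by 14 hours 15 minutes.

the second, by 14 hours 15 minutes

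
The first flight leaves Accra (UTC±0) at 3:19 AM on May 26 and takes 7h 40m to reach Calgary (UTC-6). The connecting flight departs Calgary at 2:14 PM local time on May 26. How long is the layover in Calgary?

Accra is at UTC+0, so departure is already 3:19 AM UTC on May 26.
Add 7 hours and 40 minutes flight time → 10:59 AM UTC.
Calgary is UTC−6:00, so local arrival = 10:59 AM − 6:00 = 4:59 AM on May 26.
Layover = 2:14 PM − 4:59 AM = 9 hours 15 minutes.

9 hours 15 minutes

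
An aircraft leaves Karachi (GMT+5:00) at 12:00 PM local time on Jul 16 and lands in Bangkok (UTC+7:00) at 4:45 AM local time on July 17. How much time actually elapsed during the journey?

14 hours 45 minutes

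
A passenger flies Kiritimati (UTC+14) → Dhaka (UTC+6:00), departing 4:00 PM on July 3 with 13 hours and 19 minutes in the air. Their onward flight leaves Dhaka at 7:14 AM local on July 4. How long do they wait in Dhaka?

9 hours 55 minutes

Convert departure to UTC: 4:00 PM − 14:00 = 2:00 AM UTC on Jul 3.
Add 13 hours 19 minutes flight time → 3:19 PM UTC.
Dhaka is UTC+6:00, so local arrival = 3:19 PM + 6:00 = 9:19 PM on Jul 3.
Layover = 7:14 AM − 9:19 PM (+1 day) = 9 hours 55 minutes.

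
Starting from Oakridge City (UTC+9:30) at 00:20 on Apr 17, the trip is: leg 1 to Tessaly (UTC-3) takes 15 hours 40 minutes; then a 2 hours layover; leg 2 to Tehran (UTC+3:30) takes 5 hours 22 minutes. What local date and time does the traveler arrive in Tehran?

Convert departure to UTC: 00:20 − 9:30 = 14:50 UTC on Apr 16.
Add 15 hours and 40 minutes leg 1 → 06:30 UTC (Apr 17).
Add 2 hours layover in Tessaly → 08:30 UTC.
Add 5 hours 22 minutes leg 2 → 13:52 UTC.
Tehran is UTC+3:30, so local arrival = 13:52 + 3:30 = 17:22 on Apr 17.

17:22 on Apr 17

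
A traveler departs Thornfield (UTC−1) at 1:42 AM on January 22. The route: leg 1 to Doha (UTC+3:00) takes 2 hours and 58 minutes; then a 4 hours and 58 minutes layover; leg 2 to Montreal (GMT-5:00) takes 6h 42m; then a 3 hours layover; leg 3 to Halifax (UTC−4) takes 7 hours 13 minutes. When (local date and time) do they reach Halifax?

11:33 PM on Jan 22

Convert departure to UTC: 1:42 AM + 1:00 = 2:42 AM UTC on Jan 22.
Add 2 hours and 58 minutes leg 1 → 5:40 AM UTC.
Add 4 hours 58 minutes layover in Doha → 10:38 AM UTC.
Add 6 hours and 42 minutes leg 2 → 5:20 PM UTC.
Add 3 hours layover in Montreal → 8:20 PM UTC.
Add 7 hours and 13 minutes leg 3 → 3:33 AM UTC (Jan 23).
Halifax is UTC−4:00, so local arrival = 3:33 AM − 4:00 = 11:33 PM on Jan 22.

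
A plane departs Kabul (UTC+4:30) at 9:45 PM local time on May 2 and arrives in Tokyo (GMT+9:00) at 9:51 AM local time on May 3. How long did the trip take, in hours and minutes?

Departure in UTC: 9:45 PM − 4:30 = 5:15 PM on May 2.
Arrival in UTC: 9:51 AM − 9:00 = 12:51 AM on May 3.
Elapsed = 12:51 AM − 5:15 PM (+1 day) = 7 hours 36 minutes.

7 hours 36 minutes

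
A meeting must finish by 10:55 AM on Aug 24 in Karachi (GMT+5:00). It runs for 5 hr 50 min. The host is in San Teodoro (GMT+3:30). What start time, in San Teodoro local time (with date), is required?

3:35 AM on Aug 24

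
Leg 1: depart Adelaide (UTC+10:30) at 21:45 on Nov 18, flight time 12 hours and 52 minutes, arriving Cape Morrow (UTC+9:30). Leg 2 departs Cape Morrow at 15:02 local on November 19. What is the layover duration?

5 hours 25 minutes

Convert departure to UTC: 21:45 − 10:30 = 11:15 UTC on Nov 18.
Add 12 hours and 52 minutes flight time → 00:07 UTC (Nov 19).
Cape Morrow is UTC+9:30, so local arrival = 00:07 + 9:30 = 09:37 on Nov 19.
Layover = 15:02 − 09:37 = 5 hours 25 minutes.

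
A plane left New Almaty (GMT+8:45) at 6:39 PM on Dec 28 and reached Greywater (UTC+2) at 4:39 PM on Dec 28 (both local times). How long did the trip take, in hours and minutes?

Departure in UTC: 6:39 PM − 8:45 = 9:54 AM on Dec 28.
Arrival in UTC: 4:39 PM − 2:00 = 2:39 PM on Dec 28.
Elapsed = 2:39 PM − 9:54 AM = 4 hours 45 minutes.

4 hours 45 minutes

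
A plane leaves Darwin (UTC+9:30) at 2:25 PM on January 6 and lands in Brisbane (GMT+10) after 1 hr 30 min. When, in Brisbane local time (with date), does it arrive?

4:25 PM on January 6

Convert departure to UTC: 2:25 PM − 9:30 = 4:55 AM UTC on Jan 6.
Add 1 hour and 30 minutes travel time → 6:25 AM UTC.
Brisbane is UTC+10:00, so local arrival = 6:25 AM + 10:00 = 4:25 PM on Jan 6.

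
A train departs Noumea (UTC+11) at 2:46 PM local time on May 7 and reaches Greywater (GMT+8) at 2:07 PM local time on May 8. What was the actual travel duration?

26 hours 21 minutes

Departure in UTC: 2:46 PM − 11:00 = 3:46 AM on May 7.
Arrival in UTC: 2:07 PM − 8:00 = 6:07 AM on May 8.
Elapsed = 6:07 AM − 3:46 AM (+1 day) = 26 hours 21 minutes.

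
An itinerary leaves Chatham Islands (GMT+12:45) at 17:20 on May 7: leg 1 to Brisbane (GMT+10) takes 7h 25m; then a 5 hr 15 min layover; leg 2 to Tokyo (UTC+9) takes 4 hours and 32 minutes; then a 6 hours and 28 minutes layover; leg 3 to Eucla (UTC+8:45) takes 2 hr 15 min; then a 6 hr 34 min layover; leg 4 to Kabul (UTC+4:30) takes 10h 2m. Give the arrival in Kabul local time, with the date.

03:36 on May 9

Convert departure to UTC: 17:20 − 12:45 = 04:35 UTC on May 7.
Add 7 hours and 25 minutes leg 1 → 12:00 UTC.
Add 5 hours 15 minutes layover in Brisbane → 17:15 UTC.
Add 4 hours and 32 minutes leg 2 → 21:47 UTC.
Add 6 hours and 28 minutes layover in Tokyo → 04:15 UTC (May 8).
Add 2 hours 15 minutes leg 3 → 06:30 UTC.
Add 6 hours 34 minutes layover in Eucla → 13:04 UTC.
Add 10 hours 2 minutes leg 4 → 23:06 UTC.
Kabul is UTC+4:30, so local arrival = 23:06 + 4:30 = 03:36 on May 9.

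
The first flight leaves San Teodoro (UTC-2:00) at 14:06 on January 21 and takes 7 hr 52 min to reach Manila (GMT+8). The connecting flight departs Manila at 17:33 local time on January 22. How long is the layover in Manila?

9 hours 35 minutes

Convert departure to UTC: 14:06 + 2:00 = 16:06 UTC on Jan 21.
Add 7 hours and 52 minutes flight time → 23:58 UTC.
Manila is UTC+8:00, so local arrival = 23:58 + 8:00 = 07:58 on Jan 22.
Layover = 17:33 − 07:58 = 9 hours 35 minutes.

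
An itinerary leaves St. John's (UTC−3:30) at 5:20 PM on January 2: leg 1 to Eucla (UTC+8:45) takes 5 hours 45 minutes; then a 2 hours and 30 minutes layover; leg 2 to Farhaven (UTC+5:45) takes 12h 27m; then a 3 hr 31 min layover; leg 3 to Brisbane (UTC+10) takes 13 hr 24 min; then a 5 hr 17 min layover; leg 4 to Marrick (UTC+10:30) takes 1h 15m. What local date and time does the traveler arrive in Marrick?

3:29 AM on January 5

Convert departure to UTC: 5:20 PM + 3:30 = 8:50 PM UTC on Jan 2.
Add 5 hours 45 minutes leg 1 → 2:35 AM UTC (Jan 3).
Add 2 hours and 30 minutes layover in Eucla → 5:05 AM UTC.
Add 12 hours 27 minutes leg 2 → 5:32 PM UTC.
Add 3 hours 31 minutes layover in Farhaven → 9:03 PM UTC.
Add 13 hours 24 minutes leg 3 → 10:27 AM UTC (Jan 4).
Add 5 hours 17 minutes layover in Brisbane → 3:44 PM UTC.
Add 1 hour 15 minutes leg 4 → 4:59 PM UTC.
Marrick is UTC+10:30, so local arrival = 4:59 PM + 10:30 = 3:29 AM on Jan 5.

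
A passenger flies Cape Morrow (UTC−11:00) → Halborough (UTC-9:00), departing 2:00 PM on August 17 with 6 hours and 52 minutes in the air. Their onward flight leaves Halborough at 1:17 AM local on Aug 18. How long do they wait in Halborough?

2 hours 25 minutes

Convert departure to UTC: 2:00 PM + 11:00 = 1:00 AM UTC on Aug 18.
Add 6 hours 52 minutes flight time → 7:52 AM UTC.
Halborough is UTC−9:00, so local arrival = 7:52 AM − 9:00 = 10:52 PM on Aug 17.
Layover = 1:17 AM − 10:52 PM (+1 day) = 2 hours 25 minutes.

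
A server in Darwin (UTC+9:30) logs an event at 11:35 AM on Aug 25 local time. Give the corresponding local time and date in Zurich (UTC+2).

4:05 AM on August 25

Zurich is 7:30 behind Darwin.
Shift by the zone difference: 11:35 AM − 7:30 = 4:05 AM on Aug 25 in Zurich.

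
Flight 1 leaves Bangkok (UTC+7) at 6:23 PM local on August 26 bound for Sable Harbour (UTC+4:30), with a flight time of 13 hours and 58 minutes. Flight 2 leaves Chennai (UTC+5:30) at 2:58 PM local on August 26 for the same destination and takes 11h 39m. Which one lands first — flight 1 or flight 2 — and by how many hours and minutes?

Flight 1 in UTC: 6:23 PM − 7:00 = 11:23 AM on Aug 26.
+13 hours 58 minutes → arrive 1:21 AM UTC on Aug 27.
Flight 2 in UTC: 2:58 PM − 5:30 = 9:28 AM on Aug 26.
+11 hours and 39 minutes → arrive 9:07 PM UTC on Aug 26.
Flight 2 lands earlier by 4 hours 14 minutes.

the second, by 4 hours 14 minutes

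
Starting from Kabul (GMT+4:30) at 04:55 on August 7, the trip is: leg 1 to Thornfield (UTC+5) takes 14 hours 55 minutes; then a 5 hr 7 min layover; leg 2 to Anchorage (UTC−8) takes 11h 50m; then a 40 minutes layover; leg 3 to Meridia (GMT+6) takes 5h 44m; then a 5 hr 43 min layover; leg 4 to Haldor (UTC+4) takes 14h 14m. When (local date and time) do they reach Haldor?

14:38 on August 9

Convert departure to UTC: 04:55 − 4:30 = 00:25 UTC on Aug 7.
Add 14 hours and 55 minutes leg 1 → 15:20 UTC.
Add 5 hours and 7 minutes layover in Thornfield → 20:27 UTC.
Add 11 hours 50 minutes leg 2 → 08:17 UTC (Aug 8).
Add 40 minutes layover in Anchorage → 08:57 UTC.
Add 5 hours 44 minutes leg 3 → 14:41 UTC.
Add 5 hours and 43 minutes layover in Meridia → 20:24 UTC.
Add 14 hours and 14 minutes leg 4 → 10:38 UTC (Aug 9).
Haldor is UTC+4:00, so local arrival = 10:38 + 4:00 = 14:38 on Aug 9.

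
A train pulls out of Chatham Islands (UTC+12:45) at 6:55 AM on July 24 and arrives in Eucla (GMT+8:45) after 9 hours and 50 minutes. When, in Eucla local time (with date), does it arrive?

Convert departure to UTC: 6:55 AM − 12:45 = 6:10 PM UTC on Jul 23.
Add 9 hours and 50 minutes travel time → 4:00 AM UTC (Jul 24).
Eucla is UTC+8:45, so local arrival = 4:00 AM + 8:45 = 12:45 PM on Jul 24.

12:45 PM on Jul 24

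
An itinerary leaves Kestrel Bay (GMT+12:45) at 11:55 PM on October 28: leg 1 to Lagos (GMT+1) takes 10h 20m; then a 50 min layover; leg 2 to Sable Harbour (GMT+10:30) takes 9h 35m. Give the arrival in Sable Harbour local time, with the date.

6:25 PM on Oct 29

Convert departure to UTC: 11:55 PM − 12:45 = 11:10 AM UTC on Oct 28.
Add 10 hours and 20 minutes leg 1 → 9:30 PM UTC.
Add 50 minutes layover in Lagos → 10:20 PM UTC.
Add 9 hours 35 minutes leg 2 → 7:55 AM UTC (Oct 29).
Sable Harbour is UTC+10:30, so local arrival = 7:55 AM + 10:30 = 6:25 PM on Oct 29.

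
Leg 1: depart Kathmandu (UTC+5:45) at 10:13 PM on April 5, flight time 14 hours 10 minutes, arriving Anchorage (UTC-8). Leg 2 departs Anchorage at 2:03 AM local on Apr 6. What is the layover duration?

Convert departure to UTC: 10:13 PM − 5:45 = 4:28 PM UTC on Apr 5.
Add 14 hours 10 minutes flight time → 6:38 AM UTC (Apr 6).
Anchorage is UTC−8:00, so local arrival = 6:38 AM − 8:00 = 10:38 PM on Apr 5.
Layover = 2:03 AM − 10:38 PM (+1 day) = 3 hours 25 minutes.

3 hours 25 minutes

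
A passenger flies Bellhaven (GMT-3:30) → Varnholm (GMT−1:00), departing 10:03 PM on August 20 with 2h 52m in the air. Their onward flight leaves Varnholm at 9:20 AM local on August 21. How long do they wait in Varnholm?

5 hours 55 minutes

Convert departure to UTC: 10:03 PM + 3:30 = 1:33 AM UTC on Aug 21.
Add 2 hours 52 minutes flight time → 4:25 AM UTC.
Varnholm is UTC−1:00, so local arrival = 4:25 AM − 1:00 = 3:25 AM on Aug 21.
Layover = 9:20 AM − 3:25 AM = 5 hours 55 minutes.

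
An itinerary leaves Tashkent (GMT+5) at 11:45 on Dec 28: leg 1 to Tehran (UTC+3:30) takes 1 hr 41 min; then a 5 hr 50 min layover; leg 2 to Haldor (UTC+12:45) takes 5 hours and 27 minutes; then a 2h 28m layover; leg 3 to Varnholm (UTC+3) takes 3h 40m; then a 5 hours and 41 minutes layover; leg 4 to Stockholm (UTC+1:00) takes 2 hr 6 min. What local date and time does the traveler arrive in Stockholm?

Convert departure to UTC: 11:45 − 5:00 = 06:45 UTC on Dec 28.
Add 1 hour and 41 minutes leg 1 → 08:26 UTC.
Add 5 hours and 50 minutes layover in Tehran → 14:16 UTC.
Add 5 hours and 27 minutes leg 2 → 19:43 UTC.
Add 2 hours and 28 minutes layover in Haldor → 22:11 UTC.
Add 3 hours and 40 minutes leg 3 → 01:51 UTC (Dec 29).
Add 5 hours and 41 minutes layover in Varnholm → 07:32 UTC.
Add 2 hours and 6 minutes leg 4 → 09:38 UTC.
Stockholm is UTC+1:00, so local arrival = 09:38 + 1:00 = 10:38 on Dec 29.

10:38 on December 29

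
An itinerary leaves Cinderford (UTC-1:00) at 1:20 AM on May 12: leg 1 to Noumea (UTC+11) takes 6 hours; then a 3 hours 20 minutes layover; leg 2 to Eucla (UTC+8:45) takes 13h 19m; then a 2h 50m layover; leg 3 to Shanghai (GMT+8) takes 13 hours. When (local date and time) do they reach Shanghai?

12:49 AM on May 14

Convert departure to UTC: 1:20 AM + 1:00 = 2:20 AM UTC on May 12.
Add 6 hours leg 1 → 8:20 AM UTC.
Add 3 hours and 20 minutes layover in Noumea → 11:40 AM UTC.
Add 13 hours 19 minutes leg 2 → 12:59 AM UTC (May 13).
Add 2 hours and 50 minutes layover in Eucla → 3:49 AM UTC.
Add 13 hours leg 3 → 4:49 PM UTC.
Shanghai is UTC+8:00, so local arrival = 4:49 PM + 8:00 = 12:49 AM on May 14.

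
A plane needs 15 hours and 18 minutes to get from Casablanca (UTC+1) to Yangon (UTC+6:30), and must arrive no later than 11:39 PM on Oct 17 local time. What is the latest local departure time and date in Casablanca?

2:51 AM on October 17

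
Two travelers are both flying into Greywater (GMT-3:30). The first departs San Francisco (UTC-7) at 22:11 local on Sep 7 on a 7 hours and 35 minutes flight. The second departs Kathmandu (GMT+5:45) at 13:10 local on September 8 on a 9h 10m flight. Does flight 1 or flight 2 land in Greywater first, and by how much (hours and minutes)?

Flight 1 in UTC: 22:11 + 7:00 = 05:11 on Sep 8.
+7 hours 35 minutes → arrive 12:46 UTC on Sep 8.
Flight 2 in UTC: 13:10 − 5:45 = 07:25 on Sep 8.
+9 hours 10 minutes → arrive 16:35 UTC on Sep 8.
Flight 1 lands earlier by 3 hours 49 minutes.

the first, by 3 hours 49 minutes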